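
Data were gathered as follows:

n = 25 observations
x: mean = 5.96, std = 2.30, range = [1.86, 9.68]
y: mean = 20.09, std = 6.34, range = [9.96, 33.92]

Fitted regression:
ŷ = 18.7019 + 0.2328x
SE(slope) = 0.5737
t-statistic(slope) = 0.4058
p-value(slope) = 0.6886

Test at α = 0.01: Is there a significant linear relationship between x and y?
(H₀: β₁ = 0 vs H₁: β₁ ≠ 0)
Fail to reject H₀: p-value = 0.6886 ≥ α = 0.01. The linear relationship is not significant at the 1% level.

Hypothesis test for the slope coefficient:

H₀: β₁ = 0 (no linear relationship)
H₁: β₁ ≠ 0 (linear relationship exists)

Test statistic: t = β̂₁ / SE(β̂₁) = 0.2328 / 0.5737 = 0.4058

p = 0.6886: how often a slope estimate this far from 0 (in SE units) would arise by chance if β₁ were truly 0.

Decision rule: reject H₀ if p-value < α.
p-value = 0.6886 ≥ α = 0.01 → fail to reject H₀.

At α = 0.01 the data do not provide convincing evidence of a nonzero slope.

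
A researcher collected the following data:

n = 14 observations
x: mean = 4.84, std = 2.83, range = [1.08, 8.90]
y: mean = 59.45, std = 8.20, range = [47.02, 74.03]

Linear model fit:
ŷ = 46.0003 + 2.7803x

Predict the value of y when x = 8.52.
ŷ = 69.6885

Plug x = 8.52 into the fitted line:

ŷ = 46.0003 + 2.7803 × 8.52
ŷ = 46.0003 + 23.6882
ŷ = 69.6885

This is the fitted mean response at that x — an individual observation would come with a wider prediction interval.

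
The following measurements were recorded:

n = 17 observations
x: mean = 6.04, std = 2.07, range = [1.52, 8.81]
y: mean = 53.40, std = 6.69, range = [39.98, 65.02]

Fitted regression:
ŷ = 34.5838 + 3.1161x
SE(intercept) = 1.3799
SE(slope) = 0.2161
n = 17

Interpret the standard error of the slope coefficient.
SE(slope) = 0.2161 measures the uncertainty in the estimated slope. The coefficient is estimated precisely (SE/|β̂₁| = 6.9%).

SE(β̂₁) = 0.2161 says: if we drew many samples of n = 17 from the same population and refit each time, the fitted slopes would scatter with a standard deviation of roughly 0.2161 around the true β₁.

Relative precision:
- SE / |β̂₁| = 0.2161 / 3.1161 = 6.9%
- Rule of thumb (under 20%: precise; 20% to under 50%: moderately precise; 50% or more: imprecise) → precise

Rough 95% range (±2 SE): 3.1161 ± 0.4322 → (2.6839, 3.5483).

What drives SE(β̂₁): larger n (here n = 17) → smaller SE; wider spread of x values → smaller SE.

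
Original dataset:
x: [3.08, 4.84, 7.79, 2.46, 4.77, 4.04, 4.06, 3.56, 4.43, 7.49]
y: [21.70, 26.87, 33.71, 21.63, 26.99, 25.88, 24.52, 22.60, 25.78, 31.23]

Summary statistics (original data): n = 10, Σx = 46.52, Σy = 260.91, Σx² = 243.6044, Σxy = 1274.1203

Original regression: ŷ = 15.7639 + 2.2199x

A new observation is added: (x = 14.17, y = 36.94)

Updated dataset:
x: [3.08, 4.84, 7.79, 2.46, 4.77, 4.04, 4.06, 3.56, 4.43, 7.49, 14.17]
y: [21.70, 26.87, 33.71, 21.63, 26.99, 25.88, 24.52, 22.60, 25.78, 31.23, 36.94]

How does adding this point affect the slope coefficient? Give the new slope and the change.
New slope β₁ = 1.4079 versus 2.2199 before: a change of -0.8120 (-36.6%).

x = 14.17 lies well outside the original x-range [2.46, 7.79] (x̄ ≈ 4.65), so this observation has high leverage and can move the slope substantially.

Step 1: Update the sums with the new point (n goes from 10 to 11)
Σx  = 46.52 + 14.17 = 60.69
Σy  = 260.91 + 36.94 = 297.85
Σx² = 243.6044 + 14.17² = 243.6044 + 200.7889 = 444.3933
Σxy = 1274.1203 + 14.17×36.94 = 1274.1203 + 523.4398 = 1797.5601

Step 2: Recompute the slope with b₁ = (nΣxy − ΣxΣy) / (nΣx² − (Σx)²)
Numerator   = 11×1797.5601 − 60.69×297.85 = 19773.1611 − 18076.5165 = 1696.6446
Denominator = 11×444.3933 − 60.69² = 4888.3263 − 3683.2761 = 1205.0502
b₁(new) = 1696.6446 / 1205.0502 = 1.4079

(Same formula on the original sums: (10×1274.1203 − 46.52×260.91) / (10×243.6044 − 46.52²) = 603.6698 / 271.9336 = 2.2199, matching the given fit.)

Step 3: Change in slope
Δβ₁ = 1.4079 − 2.2199 = -0.8120
Relative change = -0.8120 / 2.2199 × 100% = -36.6%
→ the slope decreases when the point is added.

Because the point sits below the extension of the original line at a high-leverage x, it tilts the fit down.
In practice: examine leverage (hᵢ) and Cook's distance rather than deleting it automatically; check such a point for data-entry or measurement error.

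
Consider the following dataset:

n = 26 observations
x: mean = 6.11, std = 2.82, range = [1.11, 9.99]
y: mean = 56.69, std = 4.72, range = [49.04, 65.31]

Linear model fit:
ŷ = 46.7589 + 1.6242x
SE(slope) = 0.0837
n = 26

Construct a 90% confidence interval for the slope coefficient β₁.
The 90% CI for β₁ is (1.4810, 1.7674)

Confidence interval for the slope:

The 90% CI for β₁ is: β̂₁ ± t*(α/2, n-2) × SE(β̂₁)

Step 1: Find critical t-value
- Confidence level = 0.9
- Degrees of freedom = n - 2 = 26 - 2 = 24
- t*(α/2, 24) = 1.7109

Step 2: Calculate margin of error
Margin = 1.7109 × 0.0837 = 0.1432

Step 3: Construct interval
CI = 1.6242 ± 0.1432
CI = (1.4810, 1.7674)

Interpretation: We are 90% confident that the true slope β₁ lies between 1.4810 and 1.7674.
Both endpoints are positive, so the data support a genuinely positive slope at this confidence level.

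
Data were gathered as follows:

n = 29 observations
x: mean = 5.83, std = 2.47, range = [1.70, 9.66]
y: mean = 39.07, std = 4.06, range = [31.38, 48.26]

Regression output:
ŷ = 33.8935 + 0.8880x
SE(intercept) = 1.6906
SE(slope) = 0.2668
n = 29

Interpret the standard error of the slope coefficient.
SE(slope) = 0.2668 measures the uncertainty in the estimated slope. The coefficient is estimated with moderate precision (SE/|β̂₁| = 30.0%).

SE(β̂₁) = 0.2668 says: if we drew many samples of n = 29 from the same population and refit each time, the fitted slopes would scatter with a standard deviation of roughly 0.2668 around the true β₁.

Relative precision:
- SE / |β̂₁| = 0.2668 / 0.8880 = 30.0%
- Rule of thumb (under 20%: precise; 20% to under 50%: moderately precise; 50% or more: imprecise) → moderately precise

Rough 95% range (±2 SE): 0.8880 ± 0.5336 → (0.3544, 1.4216).

What drives SE(β̂₁): wider spread of x values → smaller SE.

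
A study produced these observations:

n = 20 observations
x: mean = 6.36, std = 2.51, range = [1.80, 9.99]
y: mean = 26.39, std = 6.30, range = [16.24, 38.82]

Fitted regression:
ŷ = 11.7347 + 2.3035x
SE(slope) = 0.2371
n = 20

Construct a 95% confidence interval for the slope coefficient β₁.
The 95% CI for β₁ is (1.8054, 2.8016)

Confidence interval for the slope:

The 95% CI for β₁ is: β̂₁ ± t*(α/2, n-2) × SE(β̂₁)

Step 1: Find critical t-value
- Confidence level = 0.95
- Degrees of freedom = n - 2 = 20 - 2 = 18
- t*(α/2, 18) = 2.1009

Step 2: Calculate margin of error
Margin = 2.1009 × 0.2371 = 0.4981

Step 3: Construct interval
CI = 2.3035 ± 0.4981
CI = (1.8054, 2.8016)

Interpretation: We are 95% confident that the true slope β₁ lies between 1.8054 and 2.8016.
The interval does not include 0, suggesting a significant linear relationship.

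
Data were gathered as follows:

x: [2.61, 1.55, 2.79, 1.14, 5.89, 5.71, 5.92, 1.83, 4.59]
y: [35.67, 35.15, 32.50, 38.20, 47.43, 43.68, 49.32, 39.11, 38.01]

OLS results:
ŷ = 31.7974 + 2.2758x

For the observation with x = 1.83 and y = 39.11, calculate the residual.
Residual = 3.1479

The residual is the difference between the actual value and the predicted value:

Residual = y - ŷ

Step 1: Calculate predicted value
ŷ = 31.7974 + 2.2758 × 1.83
ŷ = 35.9621

Step 2: Calculate residual
Residual = 39.11 - 35.9621
Residual = 3.1479

Interpretation: the model underestimates the actual value by 3.1479 at this point (positive residual → observation lies above the fitted line).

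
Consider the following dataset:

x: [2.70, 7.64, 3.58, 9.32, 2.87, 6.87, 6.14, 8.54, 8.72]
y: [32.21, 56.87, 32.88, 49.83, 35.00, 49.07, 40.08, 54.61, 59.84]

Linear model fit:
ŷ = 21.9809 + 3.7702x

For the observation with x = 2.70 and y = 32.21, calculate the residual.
Residual = 0.0496

The residual is the difference between the actual value and the predicted value:

Residual = y - ŷ

Step 1: Calculate predicted value
ŷ = 21.9809 + 3.7702 × 2.70
ŷ = 32.1604

Step 2: Calculate residual
Residual = 32.21 - 32.1604
Residual = 0.0496

Interpretation: the model underestimates the actual value by 0.0496 at this point (positive residual → observation lies above the fitted line).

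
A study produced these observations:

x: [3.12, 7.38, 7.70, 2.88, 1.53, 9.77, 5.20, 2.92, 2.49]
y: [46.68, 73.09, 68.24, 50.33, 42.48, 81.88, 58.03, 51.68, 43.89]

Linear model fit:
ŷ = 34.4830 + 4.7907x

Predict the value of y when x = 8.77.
ŷ = 76.4974

Plug x = 8.77 into the fitted line:

ŷ = 34.4830 + 4.7907 × 8.77
ŷ = 34.4830 + 42.0144
ŷ = 76.4974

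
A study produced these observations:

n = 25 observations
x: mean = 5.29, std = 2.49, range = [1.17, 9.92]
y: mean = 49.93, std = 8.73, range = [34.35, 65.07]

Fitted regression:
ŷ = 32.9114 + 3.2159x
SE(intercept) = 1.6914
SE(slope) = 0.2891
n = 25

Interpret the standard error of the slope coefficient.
SE(slope) = 0.2891 measures the uncertainty in the estimated slope. The coefficient is estimated precisely (SE/|β̂₁| = 9.0%).

SE(β̂₁) = 0.2891 says: if we drew many samples of n = 25 from the same population and refit each time, the fitted slopes would scatter with a standard deviation of roughly 0.2891 around the true β₁.

Relative precision:
- SE / |β̂₁| = 0.2891 / 3.2159 = 9.0%
- Rule of thumb (under 20%: precise; 20% to under 50%: moderately precise; 50% or more: imprecise) → precise

Link to the t-test: t = β̂₁ / SE(β̂₁) = 3.2159 / 0.2891 = 11.1238, the statistic for H₀: β₁ = 0.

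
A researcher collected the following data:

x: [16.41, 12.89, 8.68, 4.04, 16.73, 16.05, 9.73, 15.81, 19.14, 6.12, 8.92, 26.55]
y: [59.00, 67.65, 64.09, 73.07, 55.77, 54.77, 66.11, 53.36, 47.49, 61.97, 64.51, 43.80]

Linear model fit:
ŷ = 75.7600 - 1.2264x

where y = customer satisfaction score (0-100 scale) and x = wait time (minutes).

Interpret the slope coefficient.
An increase of one minute in wait time is associated with a 1.2264 points decrease in predicted satisfaction score.

The slope β₁ = -1.2264 gives the rate at which the fitted satisfaction score changes with wait time.

Interpretation:
- Wait time up by 1 minute → predicted satisfaction score decreases by 1.2264 points
- This is a linear approximation: the same per-unit change is assumed across the whole observed x range
- The sign (−) gives the direction; the magnitude 1.2264 gives the size of the effect per minute

The intercept β₀ = 75.7600 is the predicted satisfaction score when wait time = 0; since the smallest observed x is 4.04, this is an extrapolation and mainly anchors the line.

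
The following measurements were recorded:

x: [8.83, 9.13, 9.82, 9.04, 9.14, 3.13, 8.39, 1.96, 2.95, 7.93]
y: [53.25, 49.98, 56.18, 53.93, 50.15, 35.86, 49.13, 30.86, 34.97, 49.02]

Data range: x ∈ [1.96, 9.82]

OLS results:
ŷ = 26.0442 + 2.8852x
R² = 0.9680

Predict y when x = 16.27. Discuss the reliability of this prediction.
ŷ = 72.9864, but this is extrapolation (above the data range [1.96, 9.82]) and may be unreliable.

Prediction calculation:
ŷ = 26.0442 + 2.8852 × 16.27
ŷ = 72.9864

Reliability:
- Data range: x ∈ [1.96, 9.82]
- Prediction point: x = 16.27 is 6.45 units above the observed range → this is EXTRAPOLATION, not interpolation

Why that matters here:
- The linear relationship may not hold outside the observed range
- The standard error of prediction grows with (x − x̄)², and x = 16.27 is far from x̄ = 7.03
- Real relationships often flatten, saturate, or turn nonlinear at extremes

A defensible statement: 'if the linear trend continued to x = 16.27, y would be about 72.9864' — the premise is untested.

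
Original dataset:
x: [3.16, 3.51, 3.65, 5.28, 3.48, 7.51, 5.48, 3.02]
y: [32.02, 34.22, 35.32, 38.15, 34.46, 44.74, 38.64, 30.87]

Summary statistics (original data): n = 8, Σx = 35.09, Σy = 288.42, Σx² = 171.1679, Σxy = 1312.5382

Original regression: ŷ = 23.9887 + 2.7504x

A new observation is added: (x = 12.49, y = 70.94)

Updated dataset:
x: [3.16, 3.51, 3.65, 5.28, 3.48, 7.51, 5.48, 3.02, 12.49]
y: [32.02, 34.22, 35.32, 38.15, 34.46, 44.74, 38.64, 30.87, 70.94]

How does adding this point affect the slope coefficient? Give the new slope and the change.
Adding the point moves β₁ from 2.7504 to 3.9504, i.e. it increases by 1.2000 (+43.6%).

x = 12.49 lies well outside the original x-range [3.02, 7.51] (x̄ ≈ 4.39), so this observation has high leverage and can move the slope substantially.

Step 1: Update the sums with the new point (n goes from 8 to 9)
Σx  = 35.09 + 12.49 = 47.58
Σy  = 288.42 + 70.94 = 359.36
Σx² = 171.1679 + 12.49² = 171.1679 + 156.0001 = 327.1680
Σxy = 1312.5382 + 12.49×70.94 = 1312.5382 + 886.0406 = 2198.5788

Step 2: Recompute the slope with b₁ = (nΣxy − ΣxΣy) / (nΣx² − (Σx)²)
Numerator   = 9×2198.5788 − 47.58×359.36 = 19787.2092 − 17098.3488 = 2688.8604
Denominator = 9×327.1680 − 47.58² = 2944.5120 − 2263.8564 = 680.6556
b₁(new) = 2688.8604 / 680.6556 = 3.9504

(Same formula on the original sums: (8×1312.5382 − 35.09×288.42) / (8×171.1679 − 35.09²) = 379.6478 / 138.0351 = 2.7504, matching the given fit.)

Step 3: Change in slope
Δβ₁ = 3.9504 − 2.7504 = +1.2000
Relative change = +1.2000 / 2.7504 × 100% = +43.6%
→ the slope increases when the point is added.

Because the point sits above the extension of the original line at a high-leverage x, it tilts the fit up.
In practice: check such a point for data-entry or measurement error; investigate whether it comes from the same population as the rest of the sample.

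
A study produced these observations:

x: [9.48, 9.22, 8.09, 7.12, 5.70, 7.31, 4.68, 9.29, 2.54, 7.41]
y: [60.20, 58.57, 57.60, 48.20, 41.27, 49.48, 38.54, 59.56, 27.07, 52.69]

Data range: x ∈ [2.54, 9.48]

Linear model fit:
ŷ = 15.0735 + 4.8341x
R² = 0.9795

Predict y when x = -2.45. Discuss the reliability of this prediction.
ŷ = 3.2300, but this is extrapolation (below the data range [2.54, 9.48]) and may be unreliable.

Prediction calculation:
ŷ = 15.0735 + 4.8341 × (-2.45)
ŷ = 3.2300

Reliability:
- Data range: x ∈ [2.54, 9.48]
- Prediction point: x = -2.45 is 4.99 units below the observed range → this is EXTRAPOLATION, not interpolation

Why that matters here:
- The standard error of prediction grows with (x − x̄)², and x = -2.45 is far from x̄ = 7.08
- Real relationships often flatten, saturate, or turn nonlinear at extremes
- There are no observations near this x to validate the fitted line there

The R² = 0.9795 only validates the fit within [2.54, 9.48]; treat ŷ = 3.2300 with caution.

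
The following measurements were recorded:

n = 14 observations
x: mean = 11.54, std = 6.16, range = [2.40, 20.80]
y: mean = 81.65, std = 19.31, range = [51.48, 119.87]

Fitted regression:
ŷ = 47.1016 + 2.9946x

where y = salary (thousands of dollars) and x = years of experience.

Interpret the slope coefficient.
For each additional year of experience, predicted salary increases by approximately 2.9946 thousand dollars.

The slope β₁ = 2.9946 gives the rate at which the fitted salary changes with experience.

Interpretation:
- Experience up by 1 year → predicted salary increases by 2.9946 thousand dollars
- This is a linear approximation: the same per-unit change is assumed across the whole observed x range
- The sign (+) gives the direction; the magnitude 2.9946 gives the size of the effect per year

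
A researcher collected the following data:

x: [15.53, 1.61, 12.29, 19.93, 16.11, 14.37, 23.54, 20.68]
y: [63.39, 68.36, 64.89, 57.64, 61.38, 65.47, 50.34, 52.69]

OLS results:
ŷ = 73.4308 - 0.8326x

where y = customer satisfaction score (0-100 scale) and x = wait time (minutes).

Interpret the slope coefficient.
An increase of one minute in wait time is associated with a 0.8326 points decrease in predicted satisfaction score.

β₁ = -0.8326 is the change in predicted satisfaction score (points) per additional minute of wait time.

Interpretation:
- Wait time up by 1 minute → predicted satisfaction score decreases by 0.8326 points
- The effect is assumed constant over the observed range of x (linearity)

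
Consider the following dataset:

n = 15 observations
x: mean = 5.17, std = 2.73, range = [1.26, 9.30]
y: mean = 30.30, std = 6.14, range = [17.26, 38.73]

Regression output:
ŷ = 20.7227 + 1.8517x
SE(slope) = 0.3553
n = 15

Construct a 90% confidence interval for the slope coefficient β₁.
The 90% CI for β₁ is (1.2225, 2.4809)

Confidence interval for the slope:

The 90% CI for β₁ is: β̂₁ ± t*(α/2, n-2) × SE(β̂₁)

Step 1: Find critical t-value
- Confidence level = 0.9
- Degrees of freedom = n - 2 = 15 - 2 = 13
- t*(α/2, 13) = 1.7709

Step 2: Calculate margin of error
Margin = 1.7709 × 0.3553 = 0.6292

Step 3: Construct interval
CI = 1.8517 ± 0.6292
CI = (1.2225, 2.4809)

Interpretation: We are 90% confident that the true slope β₁ lies between 1.2225 and 2.4809.
The interval does not include 0, suggesting a significant linear relationship.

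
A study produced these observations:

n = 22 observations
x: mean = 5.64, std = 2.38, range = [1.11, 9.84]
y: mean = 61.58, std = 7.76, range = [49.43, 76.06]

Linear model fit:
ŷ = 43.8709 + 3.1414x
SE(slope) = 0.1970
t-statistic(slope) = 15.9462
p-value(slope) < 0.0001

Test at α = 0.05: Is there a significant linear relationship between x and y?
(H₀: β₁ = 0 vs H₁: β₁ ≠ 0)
p-value < 0.0001 < α = 0.05, so we reject H₀. The relationship is significant.

Hypothesis test for the slope coefficient:

H₀: β₁ = 0 (no linear relationship)
H₁: β₁ ≠ 0 (linear relationship exists)

Test statistic: t = β̂₁ / SE(β̂₁) = 3.1414 / 0.1970 = 15.9462

p < 0.0001: how often a slope estimate this far from 0 (in SE units) would arise by chance if β₁ were truly 0.

Decision rule: reject H₀ if p-value < α.
p-value < 0.0001 < α = 0.05 → reject H₀.

There is sufficient evidence at the 5% significance level to conclude that a linear relationship exists between x and y.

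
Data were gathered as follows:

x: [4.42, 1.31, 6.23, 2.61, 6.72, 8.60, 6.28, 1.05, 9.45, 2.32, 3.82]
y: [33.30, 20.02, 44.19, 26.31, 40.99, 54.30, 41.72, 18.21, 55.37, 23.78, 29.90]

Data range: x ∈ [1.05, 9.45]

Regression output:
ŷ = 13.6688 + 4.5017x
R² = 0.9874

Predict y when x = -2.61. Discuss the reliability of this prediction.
ŷ = 1.9194 (extrapolation — x = -2.61 lies outside [1.05, 9.45], so reliability is low).

Prediction calculation:
ŷ = 13.6688 + 4.5017 × (-2.61)
ŷ = 1.9194

Reliability:
- Data range: x ∈ [1.05, 9.45]
- Prediction point: x = -2.61 is 3.66 units below the observed range → this is EXTRAPOLATION, not interpolation

Why that matters here:
- The standard error of prediction grows with (x − x̄)², and x = -2.61 is far from x̄ = 4.80
- R² describes fit only over the sampled x values; it says nothing about behaviour beyond them
- There are no observations near this x to validate the fitted line there

The R² = 0.9874 only validates the fit within [1.05, 9.45]; treat ŷ = 1.9194 with caution.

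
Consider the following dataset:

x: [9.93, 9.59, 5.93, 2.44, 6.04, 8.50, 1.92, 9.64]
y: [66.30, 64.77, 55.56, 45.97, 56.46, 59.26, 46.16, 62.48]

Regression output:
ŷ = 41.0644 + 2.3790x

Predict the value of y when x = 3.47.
ŷ = 49.3195

Plug x = 3.47 into the fitted line:

ŷ = 41.0644 + 2.3790 × 3.47
ŷ = 41.0644 + 8.2551
ŷ = 49.3195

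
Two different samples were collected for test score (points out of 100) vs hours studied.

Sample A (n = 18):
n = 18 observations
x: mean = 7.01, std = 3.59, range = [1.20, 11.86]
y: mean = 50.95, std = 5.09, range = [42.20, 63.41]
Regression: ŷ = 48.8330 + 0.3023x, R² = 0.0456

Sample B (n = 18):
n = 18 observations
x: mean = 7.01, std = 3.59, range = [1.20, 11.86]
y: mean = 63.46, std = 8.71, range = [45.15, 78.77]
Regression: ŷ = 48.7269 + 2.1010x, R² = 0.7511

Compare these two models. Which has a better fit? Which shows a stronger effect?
Model B has the better fit (R² = 0.7511 vs 0.0456). Model B shows the stronger effect (|β₁| = 2.1010 vs 0.3023).

Model Comparison:

Fit — compare R²:
- Model A: R² = 0.0456 → 4.56% of variance in test score explained
- Model B: R² = 0.7511 → 75.11% of variance in test score explained
- 0.7511 > 0.0456 → Model B has the better fit

Which has the larger per-hour effect? (|β₁|)
- Model A: β₁ = 0.3023 → predicted test score rises 0.3023 points per additional hour of study time
- Model B: β₁ = 2.1010 → predicted test score rises 2.1010 points per additional hour of study time
- |0.3023| < |2.1010| → Model B shows the stronger marginal effect

Note: A steeper slope doesn't make a better model if the scatter around the line is large.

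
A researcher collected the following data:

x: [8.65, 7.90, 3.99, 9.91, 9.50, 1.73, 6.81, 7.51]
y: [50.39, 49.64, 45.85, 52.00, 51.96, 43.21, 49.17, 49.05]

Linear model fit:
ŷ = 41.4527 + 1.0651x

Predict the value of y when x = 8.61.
ŷ = 50.6232

Plug x = 8.61 into the fitted line:

ŷ = 41.4527 + 1.0651 × 8.61
ŷ = 41.4527 + 9.1705
ŷ = 50.6232

This is a point prediction; actual observations scatter around it by roughly the residual standard deviation.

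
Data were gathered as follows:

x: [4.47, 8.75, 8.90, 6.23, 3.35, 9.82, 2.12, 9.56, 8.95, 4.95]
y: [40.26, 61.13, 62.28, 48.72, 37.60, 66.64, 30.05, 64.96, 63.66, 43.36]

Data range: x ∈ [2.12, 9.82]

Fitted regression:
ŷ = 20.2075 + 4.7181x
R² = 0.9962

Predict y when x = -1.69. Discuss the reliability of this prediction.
The equation gives ŷ = 12.2339; however x = -1.69 is 3.81 units below the observed range, so this extrapolated value should not be trusted.

Prediction calculation:
ŷ = 20.2075 + 4.7181 × (-1.69)
ŷ = 12.2339

Reliability:
- Data range: x ∈ [2.12, 9.82]
- Prediction point: x = -1.69 is 3.81 units below the observed range → this is EXTRAPOLATION, not interpolation

Why that matters here:
- The standard error of prediction grows with (x − x̄)², and x = -1.69 is far from x̄ = 6.71
- The linear relationship may not hold outside the observed range
- Real relationships often flatten, saturate, or turn nonlinear at extremes

The R² = 0.9962 only validates the fit within [2.12, 9.82]; treat ŷ = 12.2339 with caution.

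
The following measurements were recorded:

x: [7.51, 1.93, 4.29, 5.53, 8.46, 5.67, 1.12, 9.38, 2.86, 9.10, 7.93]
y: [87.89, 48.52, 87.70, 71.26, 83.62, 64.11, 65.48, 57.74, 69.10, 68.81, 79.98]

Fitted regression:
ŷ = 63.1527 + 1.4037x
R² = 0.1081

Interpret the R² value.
R² = 0.1081 means 10.81% of the variation in y is explained by the linear relationship with x. This indicates a weak fit.

R² = 1 − SS_res/SS_tot compares the residual scatter to the total scatter of y about its mean.

Here R² = 0.1081:
- Explained: 10.81% of the variation in y
- Unexplained (residual): 100% − 10.81% = 89.19%
- Rule of thumb (below 0.3 weak; 0.3 to below 0.7 moderate; 0.7 and above strong) → weak

Note: R² says nothing about causation, and a high R² does not by itself mean the linear form is appropriate — check the residuals.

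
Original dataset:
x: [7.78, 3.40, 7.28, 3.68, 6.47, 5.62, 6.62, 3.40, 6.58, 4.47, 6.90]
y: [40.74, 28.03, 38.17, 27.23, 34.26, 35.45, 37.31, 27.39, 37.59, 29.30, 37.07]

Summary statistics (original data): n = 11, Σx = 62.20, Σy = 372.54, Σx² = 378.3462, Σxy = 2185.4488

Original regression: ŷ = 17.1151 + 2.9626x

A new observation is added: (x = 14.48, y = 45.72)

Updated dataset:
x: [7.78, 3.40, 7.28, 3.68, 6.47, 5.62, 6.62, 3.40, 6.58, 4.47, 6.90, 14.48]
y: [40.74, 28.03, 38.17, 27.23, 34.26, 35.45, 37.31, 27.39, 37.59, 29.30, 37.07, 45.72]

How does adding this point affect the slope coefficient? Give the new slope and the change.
Adding the point moves β₁ from 2.9626 to 1.7830, i.e. it decreases by 1.1796 (-39.8%).

The new point has HIGH LEVERAGE: x = 14.48 is far from the original mean x̄ = 62.20/11 ≈ 5.65 (original range [3.40, 7.78]).

Step 1: Update the sums with the new point (n goes from 11 to 12)
Σx  = 62.20 + 14.48 = 76.68
Σy  = 372.54 + 45.72 = 418.26
Σx² = 378.3462 + 14.48² = 378.3462 + 209.6704 = 588.0166
Σxy = 2185.4488 + 14.48×45.72 = 2185.4488 + 662.0256 = 2847.4744

Step 2: Recompute the slope with b₁ = (nΣxy − ΣxΣy) / (nΣx² − (Σx)²)
Numerator   = 12×2847.4744 − 76.68×418.26 = 34169.6928 − 32072.1768 = 2097.5160
Denominator = 12×588.0166 − 76.68² = 7056.1992 − 5879.8224 = 1176.3768
b₁(new) = 2097.5160 / 1176.3768 = 1.7830

(Same formula on the original sums: (11×2185.4488 − 62.20×372.54) / (11×378.3462 − 62.20²) = 867.9488 / 292.9682 = 2.9626, matching the given fit.)

Step 3: Change in slope
Δβ₁ = 1.7830 − 2.9626 = -1.1796
Relative change = -1.1796 / 2.9626 × 100% = -39.8%
→ the slope decreases when the point is added.

A high-leverage point only changes the slope if it is off the original line; here y = 45.72 is below the original trend, so the slope decreases.
In practice: examine leverage (hᵢ) and Cook's distance rather than deleting it automatically; check such a point for data-entry or measurement error.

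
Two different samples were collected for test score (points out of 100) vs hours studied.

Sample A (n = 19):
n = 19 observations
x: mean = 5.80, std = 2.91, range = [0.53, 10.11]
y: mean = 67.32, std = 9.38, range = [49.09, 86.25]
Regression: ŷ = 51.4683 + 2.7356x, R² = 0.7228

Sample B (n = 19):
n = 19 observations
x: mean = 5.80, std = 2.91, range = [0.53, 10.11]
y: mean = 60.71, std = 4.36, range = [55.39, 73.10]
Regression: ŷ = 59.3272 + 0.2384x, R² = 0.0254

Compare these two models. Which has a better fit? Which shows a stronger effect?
Model A has the better fit (R² = 0.7228 vs 0.0254). Model A shows the stronger effect (|β₁| = 2.7356 vs 0.2384).

Model Comparison:

Goodness of fit (R²):
- Model A: R² = 0.7228 → 72.28% of variance in test score explained
- Model B: R² = 0.0254 → 2.54% of variance in test score explained
- 0.7228 > 0.0254 → Model A has the better fit

Strength of effect — compare |β₁|:
- Model A: β₁ = 2.7356 → predicted test score rises 2.7356 points per additional hour of study time
- Model B: β₁ = 0.2384 → predicted test score rises 0.2384 points per additional hour of study time
- |2.7356| > |0.2384| → Model A shows the stronger marginal effect

Note: R² measures how tightly points cluster around the line; β₁ measures how steep the line is — they answer different questions.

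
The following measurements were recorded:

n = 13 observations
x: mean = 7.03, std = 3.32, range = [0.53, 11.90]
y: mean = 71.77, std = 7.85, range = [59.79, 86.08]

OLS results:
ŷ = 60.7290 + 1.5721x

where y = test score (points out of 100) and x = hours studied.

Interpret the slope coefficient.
On average, test score is about 1.5721 points higher for every extra hour of study time.

The slope β₁ = 1.5721 gives the rate at which the fitted test score changes with study time.

Interpretation:
- Study time up by 1 hour → predicted test score increases by 1.5721 points
- This is a linear approximation: the same per-unit change is assumed across the whole observed x range
- The slope describes association in these data, not necessarily a causal effect

(β₀ = 60.7290 is the fitted value at x = 0 and is not part of the slope interpretation.)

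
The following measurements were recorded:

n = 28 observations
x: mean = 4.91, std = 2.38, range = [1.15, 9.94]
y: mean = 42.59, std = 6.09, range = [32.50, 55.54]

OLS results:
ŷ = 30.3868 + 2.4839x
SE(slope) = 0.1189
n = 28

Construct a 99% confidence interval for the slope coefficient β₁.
The 99% CI for β₁ is (2.1535, 2.8143)

Confidence interval for the slope:

The 99% CI for β₁ is: β̂₁ ± t*(α/2, n-2) × SE(β̂₁)

Step 1: Find critical t-value
- Confidence level = 0.99
- Degrees of freedom = n - 2 = 28 - 2 = 26
- t*(α/2, 26) = 2.7787

Step 2: Calculate margin of error
Margin = 2.7787 × 0.1189 = 0.3304

Step 3: Construct interval
CI = 2.4839 ± 0.3304
CI = (2.1535, 2.8143)

Interpretation: each one-unit increase in x is associated with a change in mean y of between 2.1535 and 2.8143, with 99% confidence.
The interval does not include 0, suggesting a significant linear relationship.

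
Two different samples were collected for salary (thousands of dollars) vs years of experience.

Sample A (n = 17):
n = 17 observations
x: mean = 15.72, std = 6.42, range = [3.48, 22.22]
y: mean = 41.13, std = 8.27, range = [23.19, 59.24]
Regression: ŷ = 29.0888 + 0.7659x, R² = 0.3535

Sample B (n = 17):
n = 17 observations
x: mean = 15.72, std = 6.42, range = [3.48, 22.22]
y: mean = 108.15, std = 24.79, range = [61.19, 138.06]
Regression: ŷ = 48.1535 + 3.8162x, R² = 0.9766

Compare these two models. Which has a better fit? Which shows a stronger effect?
Model B has the better fit (R² = 0.9766 vs 0.3535). Model B shows the stronger effect (|β₁| = 3.8162 vs 0.7659).

Model Comparison:

Goodness of fit (R²):
- Model A: R² = 0.3535 → 35.35% of variance in salary explained
- Model B: R² = 0.9766 → 97.66% of variance in salary explained
- 0.9766 > 0.3535 → Model B has the better fit

Strength of effect — compare |β₁|:
- Model A: β₁ = 0.7659 → predicted salary rises 0.7659 thousand dollars per additional year of experience
- Model B: β₁ = 3.8162 → predicted salary rises 3.8162 thousand dollars per additional year of experience
- |0.7659| < |3.8162| → Model B shows the stronger marginal effect

Note: R² measures how tightly points cluster around the line; β₁ measures how steep the line is — they answer different questions.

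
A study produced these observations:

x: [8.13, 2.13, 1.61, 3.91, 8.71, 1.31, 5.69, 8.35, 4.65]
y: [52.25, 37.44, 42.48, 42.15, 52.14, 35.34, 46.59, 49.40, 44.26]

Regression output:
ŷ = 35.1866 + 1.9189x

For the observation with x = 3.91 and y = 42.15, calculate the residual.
Residual = -0.5395

The residual is the difference between the actual value and the predicted value:

Residual = y - ŷ

Step 1: Calculate predicted value
ŷ = 35.1866 + 1.9189 × 3.91
ŷ = 42.6895

Step 2: Calculate residual
Residual = 42.15 - 42.6895
Residual = -0.5395

Sign check: y < ŷ, so the point is below the line and the fit overestimates here.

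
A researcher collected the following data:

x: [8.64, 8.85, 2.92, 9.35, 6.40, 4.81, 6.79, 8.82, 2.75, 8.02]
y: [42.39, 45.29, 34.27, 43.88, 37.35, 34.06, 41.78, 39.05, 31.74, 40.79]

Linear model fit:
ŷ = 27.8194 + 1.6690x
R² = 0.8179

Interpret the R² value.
R² = 0.8179 means 81.79% of the variation in y is explained by the linear relationship with x. This indicates a strong fit.

R² (coefficient of determination) measures the proportion of variance in y explained by the regression model.

Here R² = 0.8179:
- Explained: 81.79% of the variation in y
- Unexplained (residual): 100% − 81.79% = 18.21%
- Rule of thumb (below 0.3 weak; 0.3 to below 0.7 moderate; 0.7 and above strong) → strong

Note: R² never decreases when predictors are added, so it should not be used alone to compare models of different size.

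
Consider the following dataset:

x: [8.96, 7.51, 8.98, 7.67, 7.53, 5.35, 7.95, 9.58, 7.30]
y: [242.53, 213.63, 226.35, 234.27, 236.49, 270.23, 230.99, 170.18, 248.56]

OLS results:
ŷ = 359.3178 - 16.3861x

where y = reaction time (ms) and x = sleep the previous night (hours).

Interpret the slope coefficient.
On average, reaction time is about 16.3861 ms lower for every extra hour of sleep.

The slope coefficient β₁ = -16.3861 represents the marginal effect of sleep on reaction time.

Interpretation:
- Sleep up by 1 hour → predicted reaction time decreases by 16.3861 ms
- This is a linear approximation: the same per-unit change is assumed across the whole observed x range
- The slope describes association in these data, not necessarily a causal effect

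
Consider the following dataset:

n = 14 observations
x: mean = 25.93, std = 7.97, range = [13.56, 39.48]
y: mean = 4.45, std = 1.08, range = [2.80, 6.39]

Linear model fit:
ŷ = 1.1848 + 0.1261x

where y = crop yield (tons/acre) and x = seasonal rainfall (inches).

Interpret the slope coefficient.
On average, crop yield is about 0.1261 tons/acre higher for every extra inch of rainfall.

β₁ = 0.1261 is the change in predicted crop yield (tons/acre) per additional inch of rainfall.

Interpretation:
- Rainfall up by 1 inch → predicted crop yield increases by 0.1261 tons/acre
- This is a linear approximation: the same per-unit change is assumed across the whole observed x range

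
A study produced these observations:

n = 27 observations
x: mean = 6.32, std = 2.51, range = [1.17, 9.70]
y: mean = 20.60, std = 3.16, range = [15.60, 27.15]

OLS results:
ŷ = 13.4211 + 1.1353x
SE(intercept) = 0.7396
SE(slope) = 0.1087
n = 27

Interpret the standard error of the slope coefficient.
The slope 1.1353 is pinned down to within about ±0.1087 (one SE) by these data — relative uncertainty 9.6%, i.e. precise.

What SE measures:
- The standard error quantifies the sampling variability of the coefficient estimate
- It is the estimated standard deviation of β̂₁ across hypothetical repeated samples of the same size
- Smaller SE → more precise estimate

Relative precision:
- SE / |β̂₁| = 0.1087 / 1.1353 = 9.6%
- Rule of thumb (under 20%: precise; 20% to under 50%: moderately precise; 50% or more: imprecise) → precise

Link to the t-test: t = β̂₁ / SE(β̂₁) = 1.1353 / 0.1087 = 10.4443, the statistic for H₀: β₁ = 0.

What drives SE(β̂₁): wider spread of x values → smaller SE; larger n (here n = 27) → smaller SE; more residual scatter → larger SE.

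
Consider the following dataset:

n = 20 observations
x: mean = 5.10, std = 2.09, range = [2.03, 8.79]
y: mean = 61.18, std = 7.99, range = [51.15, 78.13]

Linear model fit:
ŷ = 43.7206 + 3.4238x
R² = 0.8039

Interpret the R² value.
R² = 0.8039 means 80.39% of the variation in y is explained by the linear relationship with x. This indicates a strong fit.

R² (coefficient of determination) measures the proportion of variance in y explained by the regression model.

Here R² = 0.8039:
- Explained: 80.39% of the variation in y
- Unexplained (residual): 100% − 80.39% = 19.61%
- Rule of thumb (below 0.3 weak; 0.3 to below 0.7 moderate; 0.7 and above strong) → strong

Note: R² never decreases when predictors are added, so it should not be used alone to compare models of different size.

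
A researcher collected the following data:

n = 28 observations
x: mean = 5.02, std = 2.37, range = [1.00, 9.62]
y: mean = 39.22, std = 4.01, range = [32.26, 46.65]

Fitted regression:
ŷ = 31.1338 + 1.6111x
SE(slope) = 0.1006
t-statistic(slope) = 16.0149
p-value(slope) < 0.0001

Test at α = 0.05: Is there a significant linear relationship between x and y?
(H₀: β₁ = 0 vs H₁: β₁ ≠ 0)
p-value < 0.0001 < α = 0.05, so we reject H₀. The relationship is significant.

Hypothesis test for the slope coefficient:

H₀: β₁ = 0 (no linear relationship)
H₁: β₁ ≠ 0 (linear relationship exists)

Test statistic: t = β̂₁ / SE(β̂₁) = 1.6111 / 0.1006 = 16.0149

The p-value (<0.0001) is the probability, under H₀, of a t-statistic at least as extreme as |t| = 16.0149 (two-sided, df = n − 2 = 26).

Decision rule: reject H₀ if p-value < α.
p-value < 0.0001 < α = 0.05 → reject H₀.

Conclusion: the linear association between x and y is significant at the 5% level.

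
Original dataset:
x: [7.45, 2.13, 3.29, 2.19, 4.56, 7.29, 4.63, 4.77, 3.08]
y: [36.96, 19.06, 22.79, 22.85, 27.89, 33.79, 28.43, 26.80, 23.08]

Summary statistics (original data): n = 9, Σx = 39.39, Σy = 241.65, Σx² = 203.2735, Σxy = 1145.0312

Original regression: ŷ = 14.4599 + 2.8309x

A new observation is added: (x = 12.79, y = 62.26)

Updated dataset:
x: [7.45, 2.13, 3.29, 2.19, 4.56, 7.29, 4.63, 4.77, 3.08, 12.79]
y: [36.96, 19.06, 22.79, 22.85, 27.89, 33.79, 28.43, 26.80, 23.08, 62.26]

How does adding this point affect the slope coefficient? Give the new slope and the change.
New slope β₁ = 3.7590 versus 2.8309 before: a change of +0.9281 (+32.8%).

The new point has HIGH LEVERAGE: x = 12.79 is far from the original mean x̄ = 39.39/9 ≈ 4.38 (original range [2.13, 7.45]).

Step 1: Update the sums with the new point (n goes from 9 to 10)
Σx  = 39.39 + 12.79 = 52.18
Σy  = 241.65 + 62.26 = 303.91
Σx² = 203.2735 + 12.79² = 203.2735 + 163.5841 = 366.8576
Σxy = 1145.0312 + 12.79×62.26 = 1145.0312 + 796.3054 = 1941.3366

Step 2: Recompute the slope with b₁ = (nΣxy − ΣxΣy) / (nΣx² − (Σx)²)
Numerator   = 10×1941.3366 − 52.18×303.91 = 19413.3660 − 15858.0238 = 3555.3422
Denominator = 10×366.8576 − 52.18² = 3668.5760 − 2722.7524 = 945.8236
b₁(new) = 3555.3422 / 945.8236 = 3.7590

(Same formula on the original sums: (9×1145.0312 − 39.39×241.65) / (9×203.2735 − 39.39²) = 786.6873 / 277.8894 = 2.8309, matching the given fit.)

Step 3: Change in slope
Δβ₁ = 3.7590 − 2.8309 = +0.9281
Relative change = +0.9281 / 2.8309 × 100% = +32.8%
→ the slope increases when the point is added.

A high-leverage point only changes the slope if it is off the original line; here y = 62.26 is above the original trend, so the slope increases.
In practice: examine leverage (hᵢ) and Cook's distance rather than deleting it automatically.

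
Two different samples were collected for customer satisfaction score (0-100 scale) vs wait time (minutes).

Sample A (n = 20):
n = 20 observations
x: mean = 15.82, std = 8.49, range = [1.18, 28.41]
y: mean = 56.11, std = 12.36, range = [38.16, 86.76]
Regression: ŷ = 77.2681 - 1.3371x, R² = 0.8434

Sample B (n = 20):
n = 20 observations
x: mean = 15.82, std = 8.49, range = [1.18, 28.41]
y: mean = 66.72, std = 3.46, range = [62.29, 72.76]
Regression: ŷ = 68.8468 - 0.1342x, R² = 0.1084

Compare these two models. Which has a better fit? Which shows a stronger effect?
Model A has the better fit (R² = 0.8434 vs 0.1084). Model A shows the stronger effect (|β₁| = 1.3371 vs 0.1342).

Model Comparison:

Which explains more variance? (R²)
- Model A: R² = 0.8434 → 84.34% of variance in satisfaction score explained
- Model B: R² = 0.1084 → 10.84% of variance in satisfaction score explained
- 0.8434 > 0.1084 → Model A has the better fit

Which has the larger per-minute effect? (|β₁|)
- Model A: β₁ = -1.3371 → predicted satisfaction score falls 1.3371 points per additional minute of wait time
- Model B: β₁ = -0.1342 → predicted satisfaction score falls 0.1342 points per additional minute of wait time
- |-1.3371| > |-0.1342| → Model A shows the stronger marginal effect

Notes:
- R² measures how tightly points cluster around the line; β₁ measures how steep the line is — they answer different questions.
- A steeper slope doesn't make a better model if the scatter around the line is large.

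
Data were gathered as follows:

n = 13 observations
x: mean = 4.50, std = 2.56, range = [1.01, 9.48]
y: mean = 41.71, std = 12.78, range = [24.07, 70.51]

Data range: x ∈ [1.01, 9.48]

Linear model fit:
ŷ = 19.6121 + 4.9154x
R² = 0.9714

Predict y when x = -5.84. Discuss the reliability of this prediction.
ŷ = -9.0938, but this is extrapolation (below the data range [1.01, 9.48]) and may be unreliable.

Prediction calculation:
ŷ = 19.6121 + 4.9154 × (-5.84)
ŷ = -9.0938

Reliability:
- Data range: x ∈ [1.01, 9.48]
- Prediction point: x = -5.84 is 6.85 units below the observed range → this is EXTRAPOLATION, not interpolation

Why that matters here:
- There are no observations near this x to validate the fitted line there
- The linear relationship may not hold outside the observed range

A defensible statement: 'if the linear trend continued to x = -5.84, y would be about -9.0938' — the premise is untested.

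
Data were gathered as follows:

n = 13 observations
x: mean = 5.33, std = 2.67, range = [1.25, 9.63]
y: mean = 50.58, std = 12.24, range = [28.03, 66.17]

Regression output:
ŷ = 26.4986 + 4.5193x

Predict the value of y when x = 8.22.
ŷ = 63.6472

To predict y for x = 8.22, substitute into the regression equation:

ŷ = 26.4986 + 4.5193 × 8.22
ŷ = 26.4986 + 37.1486
ŷ = 63.6472

This is a point prediction; actual observations scatter around it by roughly the residual standard deviation.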